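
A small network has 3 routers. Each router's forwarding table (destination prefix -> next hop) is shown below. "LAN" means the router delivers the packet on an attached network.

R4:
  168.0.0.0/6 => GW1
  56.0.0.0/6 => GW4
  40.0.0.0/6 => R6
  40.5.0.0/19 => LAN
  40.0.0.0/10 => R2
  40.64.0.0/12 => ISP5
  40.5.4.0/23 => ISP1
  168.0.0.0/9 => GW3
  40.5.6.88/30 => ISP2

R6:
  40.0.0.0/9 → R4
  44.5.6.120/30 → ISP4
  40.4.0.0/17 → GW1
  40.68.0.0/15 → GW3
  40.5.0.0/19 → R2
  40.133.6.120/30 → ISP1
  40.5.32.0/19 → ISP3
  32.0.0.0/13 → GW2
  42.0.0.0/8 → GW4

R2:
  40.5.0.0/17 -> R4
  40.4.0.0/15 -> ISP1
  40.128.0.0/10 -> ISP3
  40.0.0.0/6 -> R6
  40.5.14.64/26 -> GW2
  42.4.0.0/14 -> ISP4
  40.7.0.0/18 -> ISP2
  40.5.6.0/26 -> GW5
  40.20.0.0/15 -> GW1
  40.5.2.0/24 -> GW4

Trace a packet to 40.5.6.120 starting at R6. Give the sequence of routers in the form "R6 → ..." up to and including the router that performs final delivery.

At R6: longest match for 40.5.6.120 is 40.5.0.0/19 -> R2
At R2: longest match for 40.5.6.120 is 40.5.0.0/17 -> R4
At R4: longest match for 40.5.6.120 is 40.5.0.0/19 -> LAN

R6 → R2 → R4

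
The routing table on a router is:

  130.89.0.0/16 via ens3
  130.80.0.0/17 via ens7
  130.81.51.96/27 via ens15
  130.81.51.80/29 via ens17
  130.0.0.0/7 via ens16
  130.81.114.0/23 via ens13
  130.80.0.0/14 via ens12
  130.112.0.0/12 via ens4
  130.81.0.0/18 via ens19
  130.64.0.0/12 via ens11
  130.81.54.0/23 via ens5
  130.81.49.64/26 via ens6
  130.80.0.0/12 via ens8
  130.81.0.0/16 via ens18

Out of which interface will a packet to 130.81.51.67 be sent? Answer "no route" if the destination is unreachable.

ens19

Routes whose prefix contains 130.81.51.67:
  130.0.0.0/7 (130.0.0.0 - 131.255.255.255) -> ens16
  130.80.0.0/12 (130.80.0.0 - 130.95.255.255) -> ens8
  130.80.0.0/14 (130.80.0.0 - 130.83.255.255) -> ens12
  130.81.0.0/16 (130.81.0.0 - 130.81.255.255) -> ens18
  130.81.0.0/18 (130.81.0.0 - 130.81.63.255) -> ens19
More-specific entries that do NOT match:
  130.81.51.80/29 (130.81.51.80 - 130.81.51.87) does not contain 130.81.51.67
  130.81.51.96/27 (130.81.51.96 - 130.81.51.127) does not contain 130.81.51.67
  130.81.49.64/26 (130.81.49.64 - 130.81.49.127) does not contain 130.81.51.67
  130.81.114.0/23 (130.81.114.0 - 130.81.115.255) does not contain 130.81.51.67
  130.81.54.0/23 (130.81.54.0 - 130.81.55.255) does not contain 130.81.51.67
Longest matching prefix is /18 -> interface ens19.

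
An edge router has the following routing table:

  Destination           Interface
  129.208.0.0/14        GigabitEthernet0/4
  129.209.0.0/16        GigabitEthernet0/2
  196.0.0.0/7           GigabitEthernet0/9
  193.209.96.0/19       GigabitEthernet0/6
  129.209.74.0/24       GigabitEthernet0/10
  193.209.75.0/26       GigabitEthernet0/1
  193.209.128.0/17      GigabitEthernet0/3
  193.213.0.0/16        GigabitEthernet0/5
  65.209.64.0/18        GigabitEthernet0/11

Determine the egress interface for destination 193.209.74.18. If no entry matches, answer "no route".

No entry's prefix contains 193.209.74.18; there is no default route.

no route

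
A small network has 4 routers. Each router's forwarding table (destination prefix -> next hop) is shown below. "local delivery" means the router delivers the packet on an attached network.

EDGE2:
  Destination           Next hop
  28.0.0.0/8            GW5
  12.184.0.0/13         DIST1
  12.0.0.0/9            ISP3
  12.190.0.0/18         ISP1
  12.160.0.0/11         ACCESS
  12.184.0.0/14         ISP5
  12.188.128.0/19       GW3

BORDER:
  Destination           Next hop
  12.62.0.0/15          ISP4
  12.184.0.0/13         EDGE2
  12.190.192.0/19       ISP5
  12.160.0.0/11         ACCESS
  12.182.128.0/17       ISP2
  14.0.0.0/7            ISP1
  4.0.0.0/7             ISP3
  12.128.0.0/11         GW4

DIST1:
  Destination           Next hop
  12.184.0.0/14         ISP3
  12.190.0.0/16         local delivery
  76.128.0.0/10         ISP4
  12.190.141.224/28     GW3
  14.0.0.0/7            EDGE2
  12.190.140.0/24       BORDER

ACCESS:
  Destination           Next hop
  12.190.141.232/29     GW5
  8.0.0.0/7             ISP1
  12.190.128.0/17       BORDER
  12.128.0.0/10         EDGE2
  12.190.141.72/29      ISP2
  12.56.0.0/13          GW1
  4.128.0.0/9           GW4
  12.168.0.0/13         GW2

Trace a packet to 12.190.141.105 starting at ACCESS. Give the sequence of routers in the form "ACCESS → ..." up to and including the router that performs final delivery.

At ACCESS: longest match for 12.190.141.105 is 12.190.128.0/17 -> BORDER
At BORDER: longest match for 12.190.141.105 is 12.184.0.0/13 -> EDGE2
At EDGE2: longest match for 12.190.141.105 is 12.184.0.0/13 -> DIST1
At DIST1: longest match for 12.190.141.105 is 12.190.0.0/16 -> local delivery

ACCESS → BORDER → EDGE2 → DIST1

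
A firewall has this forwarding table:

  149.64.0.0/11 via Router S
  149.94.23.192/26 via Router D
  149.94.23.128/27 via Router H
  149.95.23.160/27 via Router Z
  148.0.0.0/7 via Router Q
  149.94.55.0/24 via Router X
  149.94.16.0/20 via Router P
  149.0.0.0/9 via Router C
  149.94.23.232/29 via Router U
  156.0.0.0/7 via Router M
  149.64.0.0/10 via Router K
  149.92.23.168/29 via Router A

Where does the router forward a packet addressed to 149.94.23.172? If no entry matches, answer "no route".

Routes whose prefix contains 149.94.23.172:
  148.0.0.0/7 (148.0.0.0 - 149.255.255.255) -> Router Q
  149.0.0.0/9 (149.0.0.0 - 149.127.255.255) -> Router C
  149.64.0.0/10 (149.64.0.0 - 149.127.255.255) -> Router K
  149.64.0.0/11 (149.64.0.0 - 149.95.255.255) -> Router S
  149.94.16.0/20 (149.94.16.0 - 149.94.31.255) -> Router P
More-specific entries that do NOT match:
  149.94.23.232/29 (149.94.23.232 - 149.94.23.239) does not contain 149.94.23.172
  149.92.23.168/29 (149.92.23.168 - 149.92.23.175) does not contain 149.94.23.172
  149.94.23.128/27 (149.94.23.128 - 149.94.23.159) does not contain 149.94.23.172
  149.95.23.160/27 (149.95.23.160 - 149.95.23.191) does not contain 149.94.23.172
  149.94.23.192/26 (149.94.23.192 - 149.94.23.255) does not contain 149.94.23.172
  149.94.55.0/24 (149.94.55.0 - 149.94.55.255) does not contain 149.94.23.172
Longest matching prefix is /20 -> next hop Router P.

Router P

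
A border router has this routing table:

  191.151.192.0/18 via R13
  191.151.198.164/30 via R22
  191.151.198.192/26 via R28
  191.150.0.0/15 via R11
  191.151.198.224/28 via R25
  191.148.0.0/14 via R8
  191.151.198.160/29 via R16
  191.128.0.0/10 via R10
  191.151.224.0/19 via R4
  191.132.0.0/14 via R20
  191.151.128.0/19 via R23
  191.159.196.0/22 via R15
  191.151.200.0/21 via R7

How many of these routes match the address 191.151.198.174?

4

Prefixes containing 191.151.198.174:
  191.128.0.0/10 (191.128.0.0 - 191.191.255.255)
  191.148.0.0/14 (191.148.0.0 - 191.151.255.255)
  191.150.0.0/15 (191.150.0.0 - 191.151.255.255)
  191.151.192.0/18 (191.151.192.0 - 191.151.255.255)
Total matching entries: 4.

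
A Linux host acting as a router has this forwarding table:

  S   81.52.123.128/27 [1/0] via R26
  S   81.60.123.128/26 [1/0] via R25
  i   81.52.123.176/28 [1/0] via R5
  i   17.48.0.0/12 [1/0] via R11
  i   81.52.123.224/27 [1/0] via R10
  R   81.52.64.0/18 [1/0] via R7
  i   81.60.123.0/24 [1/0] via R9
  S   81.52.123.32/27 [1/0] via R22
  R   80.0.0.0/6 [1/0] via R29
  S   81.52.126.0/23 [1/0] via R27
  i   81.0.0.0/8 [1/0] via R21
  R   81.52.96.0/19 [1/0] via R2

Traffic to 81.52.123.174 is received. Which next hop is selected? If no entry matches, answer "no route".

R2

Routes whose prefix contains 81.52.123.174:
  80.0.0.0/6 (80.0.0.0 - 83.255.255.255) -> R29
  81.0.0.0/8 (81.0.0.0 - 81.255.255.255) -> R21
  81.52.64.0/18 (81.52.64.0 - 81.52.127.255) -> R7
  81.52.96.0/19 (81.52.96.0 - 81.52.127.255) -> R2
More-specific entries that do NOT match:
  81.52.123.176/28 (81.52.123.176 - 81.52.123.191) does not contain 81.52.123.174
  81.52.123.128/27 (81.52.123.128 - 81.52.123.159) does not contain 81.52.123.174
  81.52.123.224/27 (81.52.123.224 - 81.52.123.255) does not contain 81.52.123.174
  81.52.123.32/27 (81.52.123.32 - 81.52.123.63) does not contain 81.52.123.174
  81.60.123.128/26 (81.60.123.128 - 81.60.123.191) does not contain 81.52.123.174
  81.60.123.0/24 (81.60.123.0 - 81.60.123.255) does not contain 81.52.123.174
  81.52.126.0/23 (81.52.126.0 - 81.52.127.255) does not contain 81.52.123.174
Longest matching prefix is /19 -> next hop R2.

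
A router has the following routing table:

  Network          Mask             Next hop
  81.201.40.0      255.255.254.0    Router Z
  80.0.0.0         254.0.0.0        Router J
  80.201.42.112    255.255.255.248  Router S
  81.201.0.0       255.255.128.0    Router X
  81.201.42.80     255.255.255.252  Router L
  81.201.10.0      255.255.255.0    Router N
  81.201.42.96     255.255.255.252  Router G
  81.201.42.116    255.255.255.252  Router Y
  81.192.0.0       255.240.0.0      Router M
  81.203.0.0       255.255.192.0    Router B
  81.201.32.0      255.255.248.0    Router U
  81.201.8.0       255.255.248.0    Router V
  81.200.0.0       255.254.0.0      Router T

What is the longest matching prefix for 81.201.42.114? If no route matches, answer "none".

Entries matching 81.201.42.114:
  80.0.0.0/7 (80.0.0.0 - 81.255.255.255)
  81.192.0.0/12 (81.192.0.0 - 81.207.255.255)
  81.200.0.0/15 (81.200.0.0 - 81.201.255.255)
  81.201.0.0/17 (81.201.0.0 - 81.201.127.255)
Most specific is 81.201.0.0/17.

81.201.0.0/17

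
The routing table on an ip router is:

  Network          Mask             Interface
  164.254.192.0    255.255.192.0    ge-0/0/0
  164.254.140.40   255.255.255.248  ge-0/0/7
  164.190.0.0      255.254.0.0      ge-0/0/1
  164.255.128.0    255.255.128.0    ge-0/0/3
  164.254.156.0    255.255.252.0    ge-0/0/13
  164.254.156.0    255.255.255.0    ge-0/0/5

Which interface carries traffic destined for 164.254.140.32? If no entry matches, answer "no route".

no route

No entry's prefix contains 164.254.140.32; there is no default route.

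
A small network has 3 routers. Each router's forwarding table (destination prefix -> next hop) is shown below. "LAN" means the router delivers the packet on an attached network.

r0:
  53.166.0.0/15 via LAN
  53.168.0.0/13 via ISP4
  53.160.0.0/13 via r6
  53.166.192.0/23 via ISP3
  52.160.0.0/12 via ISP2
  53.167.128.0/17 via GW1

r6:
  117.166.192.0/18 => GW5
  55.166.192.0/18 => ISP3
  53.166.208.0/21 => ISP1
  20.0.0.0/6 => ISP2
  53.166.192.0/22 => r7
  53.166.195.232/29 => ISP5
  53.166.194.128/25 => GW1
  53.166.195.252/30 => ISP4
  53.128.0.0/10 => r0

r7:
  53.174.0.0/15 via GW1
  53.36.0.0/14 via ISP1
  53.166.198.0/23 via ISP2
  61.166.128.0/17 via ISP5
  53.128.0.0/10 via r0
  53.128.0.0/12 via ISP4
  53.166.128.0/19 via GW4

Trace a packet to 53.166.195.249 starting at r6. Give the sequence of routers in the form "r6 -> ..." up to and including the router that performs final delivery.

At r6: longest match for 53.166.195.249 is 53.166.192.0/22 -> r7
At r7: longest match for 53.166.195.249 is 53.128.0.0/10 -> r0
At r0: longest match for 53.166.195.249 is 53.166.0.0/15 -> LAN

r6 -> r7 -> r0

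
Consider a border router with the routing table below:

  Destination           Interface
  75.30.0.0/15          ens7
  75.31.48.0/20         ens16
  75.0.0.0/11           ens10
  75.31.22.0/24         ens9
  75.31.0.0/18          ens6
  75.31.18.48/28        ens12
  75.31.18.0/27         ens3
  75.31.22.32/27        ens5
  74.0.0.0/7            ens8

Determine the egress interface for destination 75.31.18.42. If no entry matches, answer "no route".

Routes whose prefix contains 75.31.18.42:
  74.0.0.0/7 (74.0.0.0 - 75.255.255.255) -> ens8
  75.0.0.0/11 (75.0.0.0 - 75.31.255.255) -> ens10
  75.30.0.0/15 (75.30.0.0 - 75.31.255.255) -> ens7
  75.31.0.0/18 (75.31.0.0 - 75.31.63.255) -> ens6
More-specific entries that do NOT match:
  75.31.18.48/28 (75.31.18.48 - 75.31.18.63) does not contain 75.31.18.42
  75.31.18.0/27 (75.31.18.0 - 75.31.18.31) does not contain 75.31.18.42
  75.31.22.32/27 (75.31.22.32 - 75.31.22.63) does not contain 75.31.18.42
  75.31.22.0/24 (75.31.22.0 - 75.31.22.255) does not contain 75.31.18.42
  75.31.48.0/20 (75.31.48.0 - 75.31.63.255) does not contain 75.31.18.42
Longest matching prefix is /18 -> interface ens6.

ens6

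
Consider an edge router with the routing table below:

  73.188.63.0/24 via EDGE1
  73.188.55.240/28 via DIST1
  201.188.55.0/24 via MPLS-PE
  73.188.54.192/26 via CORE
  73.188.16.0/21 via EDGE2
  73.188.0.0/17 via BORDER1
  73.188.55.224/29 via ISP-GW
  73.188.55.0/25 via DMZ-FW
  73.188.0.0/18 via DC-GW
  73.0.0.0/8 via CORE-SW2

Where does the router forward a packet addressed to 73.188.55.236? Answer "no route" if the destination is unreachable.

DC-GW

Routes whose prefix contains 73.188.55.236:
  73.0.0.0/8 (73.0.0.0 - 73.255.255.255) -> CORE-SW2
  73.188.0.0/17 (73.188.0.0 - 73.188.127.255) -> BORDER1
  73.188.0.0/18 (73.188.0.0 - 73.188.63.255) -> DC-GW
More-specific entries that do NOT match:
  73.188.55.224/29 (73.188.55.224 - 73.188.55.231) does not contain 73.188.55.236
  73.188.55.240/28 (73.188.55.240 - 73.188.55.255) does not contain 73.188.55.236
  73.188.54.192/26 (73.188.54.192 - 73.188.54.255) does not contain 73.188.55.236
  73.188.55.0/25 (73.188.55.0 - 73.188.55.127) does not contain 73.188.55.236
  73.188.63.0/24 (73.188.63.0 - 73.188.63.255) does not contain 73.188.55.236
  201.188.55.0/24 (201.188.55.0 - 201.188.55.255) does not contain 73.188.55.236
  73.188.16.0/21 (73.188.16.0 - 73.188.23.255) does not contain 73.188.55.236
Longest matching prefix is /18 -> next hop DC-GW.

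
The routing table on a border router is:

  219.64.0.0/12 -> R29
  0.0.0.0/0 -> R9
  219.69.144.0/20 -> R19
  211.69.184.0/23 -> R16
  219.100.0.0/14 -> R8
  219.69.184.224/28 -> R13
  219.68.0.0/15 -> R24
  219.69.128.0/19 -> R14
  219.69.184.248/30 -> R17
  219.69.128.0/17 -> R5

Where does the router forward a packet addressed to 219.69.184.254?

R5

Routes whose prefix contains 219.69.184.254:
  0.0.0.0/0 (default, matches everything) -> R9
  219.64.0.0/12 (219.64.0.0 - 219.79.255.255) -> R29
  219.68.0.0/15 (219.68.0.0 - 219.69.255.255) -> R24
  219.69.128.0/17 (219.69.128.0 - 219.69.255.255) -> R5
More-specific entries that do NOT match:
  219.69.184.248/30 (219.69.184.248 - 219.69.184.251) does not contain 219.69.184.254
  219.69.184.224/28 (219.69.184.224 - 219.69.184.239) does not contain 219.69.184.254
  211.69.184.0/23 (211.69.184.0 - 211.69.185.255) does not contain 219.69.184.254
  219.69.144.0/20 (219.69.144.0 - 219.69.159.255) does not contain 219.69.184.254
  219.69.128.0/19 (219.69.128.0 - 219.69.159.255) does not contain 219.69.184.254
Longest matching prefix is /17 -> next hop R5.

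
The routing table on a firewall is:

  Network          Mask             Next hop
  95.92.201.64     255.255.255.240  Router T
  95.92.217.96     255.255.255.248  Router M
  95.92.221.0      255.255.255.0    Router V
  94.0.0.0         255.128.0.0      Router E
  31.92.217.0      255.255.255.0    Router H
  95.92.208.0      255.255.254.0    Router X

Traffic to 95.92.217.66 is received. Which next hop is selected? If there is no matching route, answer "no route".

no route

No entry's prefix contains 95.92.217.66; there is no default route.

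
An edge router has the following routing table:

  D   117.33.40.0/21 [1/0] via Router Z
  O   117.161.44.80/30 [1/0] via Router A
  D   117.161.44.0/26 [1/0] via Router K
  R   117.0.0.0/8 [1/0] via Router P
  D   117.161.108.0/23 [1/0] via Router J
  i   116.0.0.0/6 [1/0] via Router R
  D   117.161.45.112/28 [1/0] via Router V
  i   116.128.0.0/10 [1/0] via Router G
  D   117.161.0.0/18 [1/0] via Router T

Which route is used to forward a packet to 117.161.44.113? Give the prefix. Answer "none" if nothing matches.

117.161.0.0/18

Entries matching 117.161.44.113:
  116.0.0.0/6 (116.0.0.0 - 119.255.255.255)
  117.0.0.0/8 (117.0.0.0 - 117.255.255.255)
  117.161.0.0/18 (117.161.0.0 - 117.161.63.255)
Most specific is 117.161.0.0/18.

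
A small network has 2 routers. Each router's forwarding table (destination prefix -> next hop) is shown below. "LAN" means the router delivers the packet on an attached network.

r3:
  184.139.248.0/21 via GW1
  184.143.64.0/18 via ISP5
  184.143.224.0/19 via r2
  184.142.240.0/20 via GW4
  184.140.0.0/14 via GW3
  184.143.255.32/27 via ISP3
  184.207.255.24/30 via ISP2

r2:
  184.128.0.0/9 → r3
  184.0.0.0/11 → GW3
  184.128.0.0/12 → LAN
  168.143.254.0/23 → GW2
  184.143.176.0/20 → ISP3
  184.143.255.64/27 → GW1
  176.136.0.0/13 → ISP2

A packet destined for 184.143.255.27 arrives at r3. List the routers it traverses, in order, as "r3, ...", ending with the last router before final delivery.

r3, r2

At r3: longest match for 184.143.255.27 is 184.143.224.0/19 -> r2
At r2: longest match for 184.143.255.27 is 184.128.0.0/12 -> LAN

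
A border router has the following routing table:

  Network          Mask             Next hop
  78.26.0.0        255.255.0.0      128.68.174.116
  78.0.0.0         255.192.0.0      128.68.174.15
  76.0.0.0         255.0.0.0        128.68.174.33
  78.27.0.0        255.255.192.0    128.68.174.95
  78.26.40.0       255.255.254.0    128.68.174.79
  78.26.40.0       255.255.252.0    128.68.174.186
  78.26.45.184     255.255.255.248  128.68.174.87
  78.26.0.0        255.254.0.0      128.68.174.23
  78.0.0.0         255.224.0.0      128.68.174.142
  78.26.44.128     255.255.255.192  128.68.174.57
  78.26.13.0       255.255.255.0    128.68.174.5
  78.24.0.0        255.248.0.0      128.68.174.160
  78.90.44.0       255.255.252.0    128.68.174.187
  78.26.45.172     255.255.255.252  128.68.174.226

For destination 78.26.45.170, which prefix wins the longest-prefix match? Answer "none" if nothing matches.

78.26.0.0/16

Entries matching 78.26.45.170:
  78.0.0.0/10 (78.0.0.0 - 78.63.255.255)
  78.0.0.0/11 (78.0.0.0 - 78.31.255.255)
  78.24.0.0/13 (78.24.0.0 - 78.31.255.255)
  78.26.0.0/15 (78.26.0.0 - 78.27.255.255)
  78.26.0.0/16 (78.26.0.0 - 78.26.255.255)
Most specific is 78.26.0.0/16.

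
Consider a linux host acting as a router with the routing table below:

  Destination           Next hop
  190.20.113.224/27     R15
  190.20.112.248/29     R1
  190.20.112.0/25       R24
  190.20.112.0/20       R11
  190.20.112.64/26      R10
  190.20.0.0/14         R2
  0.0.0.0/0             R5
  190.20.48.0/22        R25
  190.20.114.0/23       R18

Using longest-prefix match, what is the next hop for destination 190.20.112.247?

R11

Routes whose prefix contains 190.20.112.247:
  0.0.0.0/0 (default, matches everything) -> R5
  190.20.0.0/14 (190.20.0.0 - 190.23.255.255) -> R2
  190.20.112.0/20 (190.20.112.0 - 190.20.127.255) -> R11
More-specific entries that do NOT match:
  190.20.112.248/29 (190.20.112.248 - 190.20.112.255) does not contain 190.20.112.247
  190.20.113.224/27 (190.20.113.224 - 190.20.113.255) does not contain 190.20.112.247
  190.20.112.64/26 (190.20.112.64 - 190.20.112.127) does not contain 190.20.112.247
  190.20.112.0/25 (190.20.112.0 - 190.20.112.127) does not contain 190.20.112.247
  190.20.114.0/23 (190.20.114.0 - 190.20.115.255) does not contain 190.20.112.247
  190.20.48.0/22 (190.20.48.0 - 190.20.51.255) does not contain 190.20.112.247
Longest matching prefix is /20 -> next hop R11.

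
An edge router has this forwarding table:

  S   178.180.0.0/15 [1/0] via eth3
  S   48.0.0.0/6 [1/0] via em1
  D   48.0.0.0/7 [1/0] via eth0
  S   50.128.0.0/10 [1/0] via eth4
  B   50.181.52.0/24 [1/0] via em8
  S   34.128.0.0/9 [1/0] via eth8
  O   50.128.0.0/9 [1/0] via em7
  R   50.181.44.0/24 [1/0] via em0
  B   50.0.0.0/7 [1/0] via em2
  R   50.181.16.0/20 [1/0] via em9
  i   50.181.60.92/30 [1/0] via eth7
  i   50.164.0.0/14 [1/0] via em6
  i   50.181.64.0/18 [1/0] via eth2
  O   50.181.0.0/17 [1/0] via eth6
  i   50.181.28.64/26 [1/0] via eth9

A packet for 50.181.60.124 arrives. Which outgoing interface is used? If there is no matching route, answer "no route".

eth6

Routes whose prefix contains 50.181.60.124:
  48.0.0.0/6 (48.0.0.0 - 51.255.255.255) -> em1
  50.0.0.0/7 (50.0.0.0 - 51.255.255.255) -> em2
  50.128.0.0/9 (50.128.0.0 - 50.255.255.255) -> em7
  50.128.0.0/10 (50.128.0.0 - 50.191.255.255) -> eth4
  50.181.0.0/17 (50.181.0.0 - 50.181.127.255) -> eth6
More-specific entries that do NOT match:
  50.181.60.92/30 (50.181.60.92 - 50.181.60.95) does not contain 50.181.60.124
  50.181.28.64/26 (50.181.28.64 - 50.181.28.127) does not contain 50.181.60.124
  50.181.52.0/24 (50.181.52.0 - 50.181.52.255) does not contain 50.181.60.124
  50.181.44.0/24 (50.181.44.0 - 50.181.44.255) does not contain 50.181.60.124
  50.181.16.0/20 (50.181.16.0 - 50.181.31.255) does not contain 50.181.60.124
  50.181.64.0/18 (50.181.64.0 - 50.181.127.255) does not contain 50.181.60.124
Longest matching prefix is /17 -> interface eth6.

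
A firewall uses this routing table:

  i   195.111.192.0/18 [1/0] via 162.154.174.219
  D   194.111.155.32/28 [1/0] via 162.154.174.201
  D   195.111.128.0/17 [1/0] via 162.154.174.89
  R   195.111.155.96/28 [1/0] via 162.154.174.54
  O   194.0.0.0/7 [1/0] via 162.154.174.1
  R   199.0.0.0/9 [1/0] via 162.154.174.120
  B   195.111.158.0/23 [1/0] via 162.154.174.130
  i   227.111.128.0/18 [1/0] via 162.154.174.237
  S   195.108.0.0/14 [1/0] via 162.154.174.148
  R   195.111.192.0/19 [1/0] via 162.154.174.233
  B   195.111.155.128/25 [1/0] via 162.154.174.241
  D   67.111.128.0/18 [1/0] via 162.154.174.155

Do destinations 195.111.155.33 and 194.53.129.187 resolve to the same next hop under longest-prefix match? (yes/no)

no

195.111.155.33: longest match 195.111.128.0/17 -> 162.154.174.89
194.53.129.187: longest match 194.0.0.0/7 -> 162.154.174.1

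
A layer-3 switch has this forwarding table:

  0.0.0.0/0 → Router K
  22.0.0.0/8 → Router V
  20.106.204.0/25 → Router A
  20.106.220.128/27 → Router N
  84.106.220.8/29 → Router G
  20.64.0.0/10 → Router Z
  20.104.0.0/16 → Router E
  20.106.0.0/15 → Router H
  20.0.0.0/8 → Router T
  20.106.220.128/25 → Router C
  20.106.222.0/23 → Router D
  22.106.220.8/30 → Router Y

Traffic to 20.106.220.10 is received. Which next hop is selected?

Router H

Routes whose prefix contains 20.106.220.10:
  0.0.0.0/0 (default, matches everything) -> Router K
  20.0.0.0/8 (20.0.0.0 - 20.255.255.255) -> Router T
  20.64.0.0/10 (20.64.0.0 - 20.127.255.255) -> Router Z
  20.106.0.0/15 (20.106.0.0 - 20.107.255.255) -> Router H
More-specific entries that do NOT match:
  22.106.220.8/30 (22.106.220.8 - 22.106.220.11) does not contain 20.106.220.10
  84.106.220.8/29 (84.106.220.8 - 84.106.220.15) does not contain 20.106.220.10
  20.106.220.128/27 (20.106.220.128 - 20.106.220.159) does not contain 20.106.220.10
  20.106.204.0/25 (20.106.204.0 - 20.106.204.127) does not contain 20.106.220.10
  20.106.220.128/25 (20.106.220.128 - 20.106.220.255) does not contain 20.106.220.10
  20.106.222.0/23 (20.106.222.0 - 20.106.223.255) does not contain 20.106.220.10
  20.104.0.0/16 (20.104.0.0 - 20.104.255.255) does not contain 20.106.220.10
Longest matching prefix is /15 -> next hop Router H.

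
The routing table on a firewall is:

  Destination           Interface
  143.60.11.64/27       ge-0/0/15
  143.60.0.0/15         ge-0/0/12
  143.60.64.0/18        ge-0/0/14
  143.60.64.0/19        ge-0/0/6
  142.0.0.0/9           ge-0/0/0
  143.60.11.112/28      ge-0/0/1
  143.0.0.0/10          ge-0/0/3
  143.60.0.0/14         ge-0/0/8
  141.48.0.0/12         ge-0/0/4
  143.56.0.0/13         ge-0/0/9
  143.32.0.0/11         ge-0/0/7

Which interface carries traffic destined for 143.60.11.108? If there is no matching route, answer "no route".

ge-0/0/12

Routes whose prefix contains 143.60.11.108:
  143.0.0.0/10 (143.0.0.0 - 143.63.255.255) -> ge-0/0/3
  143.32.0.0/11 (143.32.0.0 - 143.63.255.255) -> ge-0/0/7
  143.56.0.0/13 (143.56.0.0 - 143.63.255.255) -> ge-0/0/9
  143.60.0.0/14 (143.60.0.0 - 143.63.255.255) -> ge-0/0/8
  143.60.0.0/15 (143.60.0.0 - 143.61.255.255) -> ge-0/0/12
More-specific entries that do NOT match:
  143.60.11.112/28 (143.60.11.112 - 143.60.11.127) does not contain 143.60.11.108
  143.60.11.64/27 (143.60.11.64 - 143.60.11.95) does not contain 143.60.11.108
  143.60.64.0/19 (143.60.64.0 - 143.60.95.255) does not contain 143.60.11.108
  143.60.64.0/18 (143.60.64.0 - 143.60.127.255) does not contain 143.60.11.108
Longest matching prefix is /15 -> interface ge-0/0/12.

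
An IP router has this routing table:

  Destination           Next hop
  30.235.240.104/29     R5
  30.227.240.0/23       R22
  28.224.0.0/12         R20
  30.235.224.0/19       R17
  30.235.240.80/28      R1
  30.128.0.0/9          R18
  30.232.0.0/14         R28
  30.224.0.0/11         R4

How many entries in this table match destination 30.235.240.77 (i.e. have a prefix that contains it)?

Prefixes containing 30.235.240.77:
  30.128.0.0/9 (30.128.0.0 - 30.255.255.255)
  30.224.0.0/11 (30.224.0.0 - 30.255.255.255)
  30.232.0.0/14 (30.232.0.0 - 30.235.255.255)
  30.235.224.0/19 (30.235.224.0 - 30.235.255.255)
Total matching entries: 4.

4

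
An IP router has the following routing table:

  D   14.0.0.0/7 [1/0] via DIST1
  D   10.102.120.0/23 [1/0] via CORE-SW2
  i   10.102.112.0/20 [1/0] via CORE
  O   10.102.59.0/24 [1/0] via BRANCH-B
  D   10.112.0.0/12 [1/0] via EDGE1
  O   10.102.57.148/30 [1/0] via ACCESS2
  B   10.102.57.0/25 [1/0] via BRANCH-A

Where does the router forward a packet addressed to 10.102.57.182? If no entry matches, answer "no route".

no route

No entry's prefix contains 10.102.57.182; there is no default route.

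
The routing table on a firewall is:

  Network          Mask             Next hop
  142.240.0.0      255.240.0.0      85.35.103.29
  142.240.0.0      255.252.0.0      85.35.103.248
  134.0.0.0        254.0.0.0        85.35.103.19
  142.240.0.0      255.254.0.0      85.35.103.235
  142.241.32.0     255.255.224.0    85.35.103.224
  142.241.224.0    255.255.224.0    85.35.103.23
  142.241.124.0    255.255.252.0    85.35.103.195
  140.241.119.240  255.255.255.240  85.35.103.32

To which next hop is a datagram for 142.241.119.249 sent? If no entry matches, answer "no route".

85.35.103.235

Routes whose prefix contains 142.241.119.249:
  142.240.0.0/12 (142.240.0.0 - 142.255.255.255) -> 85.35.103.29
  142.240.0.0/14 (142.240.0.0 - 142.243.255.255) -> 85.35.103.248
  142.240.0.0/15 (142.240.0.0 - 142.241.255.255) -> 85.35.103.235
More-specific entries that do NOT match:
  140.241.119.240/28 (140.241.119.240 - 140.241.119.255) does not contain 142.241.119.249
  142.241.124.0/22 (142.241.124.0 - 142.241.127.255) does not contain 142.241.119.249
  142.241.32.0/19 (142.241.32.0 - 142.241.63.255) does not contain 142.241.119.249
  142.241.224.0/19 (142.241.224.0 - 142.241.255.255) does not contain 142.241.119.249
Longest matching prefix is /15 -> next hop 85.35.103.235.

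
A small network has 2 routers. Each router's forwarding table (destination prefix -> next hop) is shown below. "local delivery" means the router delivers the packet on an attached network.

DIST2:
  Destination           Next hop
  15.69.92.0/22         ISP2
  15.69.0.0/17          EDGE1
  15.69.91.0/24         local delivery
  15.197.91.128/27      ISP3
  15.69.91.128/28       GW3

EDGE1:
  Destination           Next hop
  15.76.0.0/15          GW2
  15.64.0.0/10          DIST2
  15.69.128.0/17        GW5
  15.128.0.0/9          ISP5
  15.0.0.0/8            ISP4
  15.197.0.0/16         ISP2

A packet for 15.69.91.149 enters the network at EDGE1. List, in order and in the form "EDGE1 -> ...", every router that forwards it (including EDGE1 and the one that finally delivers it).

EDGE1 -> DIST2

At EDGE1: longest match for 15.69.91.149 is 15.64.0.0/10 -> DIST2
At DIST2: longest match for 15.69.91.149 is 15.69.91.0/24 -> local delivery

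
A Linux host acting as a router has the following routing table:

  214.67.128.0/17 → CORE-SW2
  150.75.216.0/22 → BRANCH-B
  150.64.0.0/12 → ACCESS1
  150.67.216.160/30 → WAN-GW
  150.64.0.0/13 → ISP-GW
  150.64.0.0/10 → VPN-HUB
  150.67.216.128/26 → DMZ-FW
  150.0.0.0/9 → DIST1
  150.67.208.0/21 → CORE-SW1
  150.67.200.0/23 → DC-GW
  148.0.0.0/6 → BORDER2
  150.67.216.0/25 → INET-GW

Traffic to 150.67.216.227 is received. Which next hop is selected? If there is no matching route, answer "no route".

ISP-GW

Routes whose prefix contains 150.67.216.227:
  148.0.0.0/6 (148.0.0.0 - 151.255.255.255) -> BORDER2
  150.0.0.0/9 (150.0.0.0 - 150.127.255.255) -> DIST1
  150.64.0.0/10 (150.64.0.0 - 150.127.255.255) -> VPN-HUB
  150.64.0.0/12 (150.64.0.0 - 150.79.255.255) -> ACCESS1
  150.64.0.0/13 (150.64.0.0 - 150.71.255.255) -> ISP-GW
More-specific entries that do NOT match:
  150.67.216.160/30 (150.67.216.160 - 150.67.216.163) does not contain 150.67.216.227
  150.67.216.128/26 (150.67.216.128 - 150.67.216.191) does not contain 150.67.216.227
  150.67.216.0/25 (150.67.216.0 - 150.67.216.127) does not contain 150.67.216.227
  150.67.200.0/23 (150.67.200.0 - 150.67.201.255) does not contain 150.67.216.227
  150.75.216.0/22 (150.75.216.0 - 150.75.219.255) does not contain 150.67.216.227
  150.67.208.0/21 (150.67.208.0 - 150.67.215.255) does not contain 150.67.216.227
  214.67.128.0/17 (214.67.128.0 - 214.67.255.255) does not contain 150.67.216.227
Longest matching prefix is /13 -> next hop ISP-GW.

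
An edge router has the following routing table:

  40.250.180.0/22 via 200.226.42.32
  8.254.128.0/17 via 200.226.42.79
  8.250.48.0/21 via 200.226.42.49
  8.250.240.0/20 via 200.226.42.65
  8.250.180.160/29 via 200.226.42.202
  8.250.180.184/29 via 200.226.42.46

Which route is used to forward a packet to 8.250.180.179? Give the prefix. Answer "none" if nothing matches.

none

8.250.180.179 is outside every listed prefix and there is no default route.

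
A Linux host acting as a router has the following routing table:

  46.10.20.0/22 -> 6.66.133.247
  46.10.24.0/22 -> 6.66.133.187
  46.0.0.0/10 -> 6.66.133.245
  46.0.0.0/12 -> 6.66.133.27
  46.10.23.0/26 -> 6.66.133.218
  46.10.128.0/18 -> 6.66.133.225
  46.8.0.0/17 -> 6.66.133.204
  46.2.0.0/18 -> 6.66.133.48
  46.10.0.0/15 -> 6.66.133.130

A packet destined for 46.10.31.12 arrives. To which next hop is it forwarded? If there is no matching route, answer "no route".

6.66.133.130

Routes whose prefix contains 46.10.31.12:
  46.0.0.0/10 (46.0.0.0 - 46.63.255.255) -> 6.66.133.245
  46.0.0.0/12 (46.0.0.0 - 46.15.255.255) -> 6.66.133.27
  46.10.0.0/15 (46.10.0.0 - 46.11.255.255) -> 6.66.133.130
More-specific entries that do NOT match:
  46.10.23.0/26 (46.10.23.0 - 46.10.23.63) does not contain 46.10.31.12
  46.10.20.0/22 (46.10.20.0 - 46.10.23.255) does not contain 46.10.31.12
  46.10.24.0/22 (46.10.24.0 - 46.10.27.255) does not contain 46.10.31.12
  46.10.128.0/18 (46.10.128.0 - 46.10.191.255) does not contain 46.10.31.12
  46.2.0.0/18 (46.2.0.0 - 46.2.63.255) does not contain 46.10.31.12
  46.8.0.0/17 (46.8.0.0 - 46.8.127.255) does not contain 46.10.31.12
Longest matching prefix is /15 -> next hop 6.66.133.130.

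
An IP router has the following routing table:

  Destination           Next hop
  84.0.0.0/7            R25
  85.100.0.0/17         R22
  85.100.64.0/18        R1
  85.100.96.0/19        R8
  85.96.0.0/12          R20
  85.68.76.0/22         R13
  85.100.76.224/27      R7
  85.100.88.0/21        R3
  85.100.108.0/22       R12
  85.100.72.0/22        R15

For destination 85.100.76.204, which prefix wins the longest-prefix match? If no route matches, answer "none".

85.100.64.0/18

Entries matching 85.100.76.204:
  84.0.0.0/7 (84.0.0.0 - 85.255.255.255)
  85.96.0.0/12 (85.96.0.0 - 85.111.255.255)
  85.100.0.0/17 (85.100.0.0 - 85.100.127.255)
  85.100.64.0/18 (85.100.64.0 - 85.100.127.255)
Most specific is 85.100.64.0/18.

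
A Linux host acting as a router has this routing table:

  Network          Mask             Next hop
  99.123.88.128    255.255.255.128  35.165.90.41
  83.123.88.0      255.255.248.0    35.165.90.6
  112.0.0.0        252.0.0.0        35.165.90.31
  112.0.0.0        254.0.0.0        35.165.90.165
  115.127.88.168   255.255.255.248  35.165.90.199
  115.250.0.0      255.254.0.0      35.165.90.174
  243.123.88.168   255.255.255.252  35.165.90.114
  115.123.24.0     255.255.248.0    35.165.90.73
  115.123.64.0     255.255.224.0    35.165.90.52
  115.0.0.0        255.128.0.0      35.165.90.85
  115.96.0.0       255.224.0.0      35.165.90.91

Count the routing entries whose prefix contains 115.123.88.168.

4

Prefixes containing 115.123.88.168:
  112.0.0.0/6 (112.0.0.0 - 115.255.255.255)
  115.0.0.0/9 (115.0.0.0 - 115.127.255.255)
  115.96.0.0/11 (115.96.0.0 - 115.127.255.255)
  115.123.64.0/19 (115.123.64.0 - 115.123.95.255)
Total matching entries: 4.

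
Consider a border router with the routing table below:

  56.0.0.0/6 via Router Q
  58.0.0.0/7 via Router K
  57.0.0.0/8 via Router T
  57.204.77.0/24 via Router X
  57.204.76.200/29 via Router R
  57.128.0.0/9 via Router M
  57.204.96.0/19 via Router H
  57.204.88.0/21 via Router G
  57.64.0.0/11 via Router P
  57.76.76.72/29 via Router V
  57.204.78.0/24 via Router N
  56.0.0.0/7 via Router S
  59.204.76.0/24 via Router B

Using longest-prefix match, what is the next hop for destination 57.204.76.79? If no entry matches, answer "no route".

Routes whose prefix contains 57.204.76.79:
  56.0.0.0/6 (56.0.0.0 - 59.255.255.255) -> Router Q
  56.0.0.0/7 (56.0.0.0 - 57.255.255.255) -> Router S
  57.0.0.0/8 (57.0.0.0 - 57.255.255.255) -> Router T
  57.128.0.0/9 (57.128.0.0 - 57.255.255.255) -> Router M
More-specific entries that do NOT match:
  57.204.76.200/29 (57.204.76.200 - 57.204.76.207) does not contain 57.204.76.79
  57.76.76.72/29 (57.76.76.72 - 57.76.76.79) does not contain 57.204.76.79
  57.204.77.0/24 (57.204.77.0 - 57.204.77.255) does not contain 57.204.76.79
  57.204.78.0/24 (57.204.78.0 - 57.204.78.255) does not contain 57.204.76.79
  59.204.76.0/24 (59.204.76.0 - 59.204.76.255) does not contain 57.204.76.79
  57.204.88.0/21 (57.204.88.0 - 57.204.95.255) does not contain 57.204.76.79
  57.204.96.0/19 (57.204.96.0 - 57.204.127.255) does not contain 57.204.76.79
  57.64.0.0/11 (57.64.0.0 - 57.95.255.255) does not contain 57.204.76.79
Longest matching prefix is /9 -> next hop Router M.

Router M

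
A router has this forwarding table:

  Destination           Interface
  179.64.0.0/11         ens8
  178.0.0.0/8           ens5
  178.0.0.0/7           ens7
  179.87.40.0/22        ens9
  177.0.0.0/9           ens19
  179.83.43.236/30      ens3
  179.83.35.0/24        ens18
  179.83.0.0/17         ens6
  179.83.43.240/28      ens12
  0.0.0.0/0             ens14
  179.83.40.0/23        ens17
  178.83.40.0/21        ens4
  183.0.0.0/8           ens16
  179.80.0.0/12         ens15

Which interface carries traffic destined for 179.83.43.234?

ens6

Routes whose prefix contains 179.83.43.234:
  0.0.0.0/0 (default, matches everything) -> ens14
  178.0.0.0/7 (178.0.0.0 - 179.255.255.255) -> ens7
  179.64.0.0/11 (179.64.0.0 - 179.95.255.255) -> ens8
  179.80.0.0/12 (179.80.0.0 - 179.95.255.255) -> ens15
  179.83.0.0/17 (179.83.0.0 - 179.83.127.255) -> ens6
More-specific entries that do NOT match:
  179.83.43.236/30 (179.83.43.236 - 179.83.43.239) does not contain 179.83.43.234
  179.83.43.240/28 (179.83.43.240 - 179.83.43.255) does not contain 179.83.43.234
  179.83.35.0/24 (179.83.35.0 - 179.83.35.255) does not contain 179.83.43.234
  179.83.40.0/23 (179.83.40.0 - 179.83.41.255) does not contain 179.83.43.234
  179.87.40.0/22 (179.87.40.0 - 179.87.43.255) does not contain 179.83.43.234
  178.83.40.0/21 (178.83.40.0 - 178.83.47.255) does not contain 179.83.43.234
Longest matching prefix is /17 -> interface ens6.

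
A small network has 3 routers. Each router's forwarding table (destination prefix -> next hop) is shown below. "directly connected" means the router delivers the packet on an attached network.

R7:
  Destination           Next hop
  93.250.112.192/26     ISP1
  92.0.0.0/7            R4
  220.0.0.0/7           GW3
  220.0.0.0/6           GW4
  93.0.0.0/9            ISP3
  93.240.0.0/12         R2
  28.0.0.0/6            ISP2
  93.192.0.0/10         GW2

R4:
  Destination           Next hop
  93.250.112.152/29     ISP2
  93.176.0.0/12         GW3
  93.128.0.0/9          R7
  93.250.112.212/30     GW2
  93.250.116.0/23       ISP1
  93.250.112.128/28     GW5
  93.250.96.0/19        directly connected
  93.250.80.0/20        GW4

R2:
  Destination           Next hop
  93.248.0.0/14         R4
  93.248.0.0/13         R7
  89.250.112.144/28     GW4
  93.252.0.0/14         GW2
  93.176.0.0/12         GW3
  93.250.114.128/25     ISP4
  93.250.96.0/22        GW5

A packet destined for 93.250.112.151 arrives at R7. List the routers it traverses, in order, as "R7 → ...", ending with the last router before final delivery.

At R7: longest match for 93.250.112.151 is 93.240.0.0/12 -> R2
At R2: longest match for 93.250.112.151 is 93.248.0.0/14 -> R4
At R4: longest match for 93.250.112.151 is 93.250.96.0/19 -> directly connected

R7 → R2 → R4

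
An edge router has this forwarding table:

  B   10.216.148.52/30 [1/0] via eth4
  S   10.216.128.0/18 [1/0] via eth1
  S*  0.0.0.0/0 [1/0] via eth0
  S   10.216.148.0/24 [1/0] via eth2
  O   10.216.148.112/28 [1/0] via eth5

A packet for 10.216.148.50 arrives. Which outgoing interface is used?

eth2

Routes whose prefix contains 10.216.148.50:
  0.0.0.0/0 (default, matches everything) -> eth0
  10.216.128.0/18 (10.216.128.0 - 10.216.191.255) -> eth1
  10.216.148.0/24 (10.216.148.0 - 10.216.148.255) -> eth2
More-specific entries that do NOT match:
  10.216.148.52/30 (10.216.148.52 - 10.216.148.55) does not contain 10.216.148.50
  10.216.148.112/28 (10.216.148.112 - 10.216.148.127) does not contain 10.216.148.50
Longest matching prefix is /24 -> interface eth2.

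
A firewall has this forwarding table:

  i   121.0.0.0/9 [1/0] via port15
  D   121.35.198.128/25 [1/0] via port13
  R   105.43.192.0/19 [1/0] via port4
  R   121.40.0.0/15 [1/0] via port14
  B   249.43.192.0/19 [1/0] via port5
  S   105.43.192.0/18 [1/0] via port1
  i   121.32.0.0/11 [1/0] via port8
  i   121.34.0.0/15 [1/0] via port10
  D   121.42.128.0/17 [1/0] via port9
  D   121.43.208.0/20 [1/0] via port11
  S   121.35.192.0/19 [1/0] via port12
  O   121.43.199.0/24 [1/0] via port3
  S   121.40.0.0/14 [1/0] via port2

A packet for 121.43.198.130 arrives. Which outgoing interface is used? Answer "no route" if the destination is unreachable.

port2

Routes whose prefix contains 121.43.198.130:
  121.0.0.0/9 (121.0.0.0 - 121.127.255.255) -> port15
  121.32.0.0/11 (121.32.0.0 - 121.63.255.255) -> port8
  121.40.0.0/14 (121.40.0.0 - 121.43.255.255) -> port2
More-specific entries that do NOT match:
  121.35.198.128/25 (121.35.198.128 - 121.35.198.255) does not contain 121.43.198.130
  121.43.199.0/24 (121.43.199.0 - 121.43.199.255) does not contain 121.43.198.130
  121.43.208.0/20 (121.43.208.0 - 121.43.223.255) does not contain 121.43.198.130
  105.43.192.0/19 (105.43.192.0 - 105.43.223.255) does not contain 121.43.198.130
  249.43.192.0/19 (249.43.192.0 - 249.43.223.255) does not contain 121.43.198.130
  121.35.192.0/19 (121.35.192.0 - 121.35.223.255) does not contain 121.43.198.130
  105.43.192.0/18 (105.43.192.0 - 105.43.255.255) does not contain 121.43.198.130
  121.42.128.0/17 (121.42.128.0 - 121.42.255.255) does not contain 121.43.198.130
  121.40.0.0/15 (121.40.0.0 - 121.41.255.255) does not contain 121.43.198.130
  121.34.0.0/15 (121.34.0.0 - 121.35.255.255) does not contain 121.43.198.130
Longest matching prefix is /14 -> interface port2.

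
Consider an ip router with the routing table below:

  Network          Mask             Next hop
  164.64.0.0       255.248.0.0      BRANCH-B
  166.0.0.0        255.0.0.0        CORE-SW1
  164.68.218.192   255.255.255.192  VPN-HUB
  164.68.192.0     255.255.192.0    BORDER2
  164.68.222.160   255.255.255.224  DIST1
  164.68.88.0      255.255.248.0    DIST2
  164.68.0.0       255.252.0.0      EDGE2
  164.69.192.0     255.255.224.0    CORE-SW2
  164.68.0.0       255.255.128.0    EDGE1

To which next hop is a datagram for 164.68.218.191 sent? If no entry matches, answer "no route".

Routes whose prefix contains 164.68.218.191:
  164.64.0.0/13 (164.64.0.0 - 164.71.255.255) -> BRANCH-B
  164.68.0.0/14 (164.68.0.0 - 164.71.255.255) -> EDGE2
  164.68.192.0/18 (164.68.192.0 - 164.68.255.255) -> BORDER2
More-specific entries that do NOT match:
  164.68.222.160/27 (164.68.222.160 - 164.68.222.191) does not contain 164.68.218.191
  164.68.218.192/26 (164.68.218.192 - 164.68.218.255) does not contain 164.68.218.191
  164.68.88.0/21 (164.68.88.0 - 164.68.95.255) does not contain 164.68.218.191
  164.69.192.0/19 (164.69.192.0 - 164.69.223.255) does not contain 164.68.218.191
Longest matching prefix is /18 -> next hop BORDER2.

BORDER2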